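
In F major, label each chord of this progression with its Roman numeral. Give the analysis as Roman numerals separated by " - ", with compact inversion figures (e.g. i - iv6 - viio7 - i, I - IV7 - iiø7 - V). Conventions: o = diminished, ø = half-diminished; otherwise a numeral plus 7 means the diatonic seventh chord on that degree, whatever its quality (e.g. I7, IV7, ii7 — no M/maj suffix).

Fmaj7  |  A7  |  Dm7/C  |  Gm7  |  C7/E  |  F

Fmaj7: root F is the tonic; major seventh chord there is I7.
A7: a dominant seventh chord on A, the applied dominant of vi → V7/vi.
Dm7/C has root D, degree 6 in F major, so vi42.
Gm7: minor seventh chord on G = scale degree 2 → ii7.
C7/E: dominant seventh chord on C = scale degree 5 → V65.
F: major triad on F = scale degree 1 → I.

I7 - V7/vi - vi42 - ii7 - V65 - I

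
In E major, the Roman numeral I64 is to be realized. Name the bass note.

B

I in E major has root E; the chord is E-G#-B.
The figure 64 means second inversion — the fifth is in the bass.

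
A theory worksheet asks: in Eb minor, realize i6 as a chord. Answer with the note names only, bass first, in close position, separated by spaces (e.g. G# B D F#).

Gb Bb Eb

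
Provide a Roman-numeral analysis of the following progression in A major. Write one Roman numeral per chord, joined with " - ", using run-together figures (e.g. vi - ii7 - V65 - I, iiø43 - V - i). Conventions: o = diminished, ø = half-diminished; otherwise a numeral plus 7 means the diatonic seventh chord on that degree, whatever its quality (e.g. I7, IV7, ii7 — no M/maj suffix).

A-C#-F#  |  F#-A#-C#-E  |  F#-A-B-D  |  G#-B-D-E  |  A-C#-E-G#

vi6 - V7/ii - ii43 - V65 - I7

A-C#-F#: minor triad on F# = scale degree 6 → vi6.
F#-A#-C#-E: chromatic; F# is V of ii, so V7/ii.
F#-A-B-D: minor seventh chord on B = scale degree 2 → ii43.
G#-B-D-E: dominant seventh chord on E = scale degree 5 → V65.
A-C#-E-G#: major seventh chord on A = scale degree 1 → I7.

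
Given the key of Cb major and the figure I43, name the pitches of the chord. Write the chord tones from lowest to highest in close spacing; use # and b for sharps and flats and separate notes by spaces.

Gb Bb Cb Eb

In Cb major, scale degree 1 is Cb, and the diatonic chord built there is a major seventh chord.
Stacking thirds from Cb gives Cb-Eb-Gb-Bb.
The figured bass 43 indicates second inversion, placing the fifth (Gb) in the bass: Gb-Bb-Cb-Eb.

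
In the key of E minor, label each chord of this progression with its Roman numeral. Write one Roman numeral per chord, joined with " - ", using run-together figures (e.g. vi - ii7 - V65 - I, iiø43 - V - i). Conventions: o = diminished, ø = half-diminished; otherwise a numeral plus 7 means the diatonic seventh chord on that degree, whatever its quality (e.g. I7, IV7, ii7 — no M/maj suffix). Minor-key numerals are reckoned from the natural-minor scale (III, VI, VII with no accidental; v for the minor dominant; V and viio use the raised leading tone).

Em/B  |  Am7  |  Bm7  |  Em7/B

i64 - iv7 - v7 - i43

Em/B has root E, degree 1 in E minor, so i64.
Am7 has root A, degree 4 in E minor, so iv7.
Bm7: minor seventh chord on B = scale degree 5 → v7.
Em7/B: root E is the tonic; minor seventh chord there is i43.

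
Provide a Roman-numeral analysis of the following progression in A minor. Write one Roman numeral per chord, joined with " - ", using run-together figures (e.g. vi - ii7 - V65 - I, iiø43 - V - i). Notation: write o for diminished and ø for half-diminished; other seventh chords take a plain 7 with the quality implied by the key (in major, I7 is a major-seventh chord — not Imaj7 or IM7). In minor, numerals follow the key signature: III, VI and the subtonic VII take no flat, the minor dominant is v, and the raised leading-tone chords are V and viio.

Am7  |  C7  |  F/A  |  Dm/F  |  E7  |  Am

i7 - V7/VI - VI6 - iv6 - V7 - i

Am7: root A is the tonic; minor seventh chord there is i7.
C7: chromatic; C is V of VI, so V7/VI.
F/A: root F is the submediant; major triad there is VI6.
Dm/F has root D, degree 4 in A minor, so iv6.
E7 has root E, degree 5 in A minor, so V7.
Am has root A, degree 1 in A minor, so i.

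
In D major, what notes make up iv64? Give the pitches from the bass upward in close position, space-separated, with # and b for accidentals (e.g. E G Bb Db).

D G Bb

iv64 is the minor subdominant, borrowed from the parallel minor. In D major that root is G.
So the chord is G-Bb-D, a minor triad.
With the 64 figure the chord is in second inversion; from the bass D upward in close position it reads D-G-Bb.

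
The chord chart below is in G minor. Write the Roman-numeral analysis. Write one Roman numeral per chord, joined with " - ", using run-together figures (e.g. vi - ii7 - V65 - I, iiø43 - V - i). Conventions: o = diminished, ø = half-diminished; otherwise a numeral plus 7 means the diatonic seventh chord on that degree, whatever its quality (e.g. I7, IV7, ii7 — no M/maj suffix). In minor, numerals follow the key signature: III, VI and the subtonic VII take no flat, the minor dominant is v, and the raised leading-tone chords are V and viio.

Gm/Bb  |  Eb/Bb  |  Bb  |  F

i6 - VI64 - III - VII

Gm/Bb: root G is the tonic; minor triad there is i6.
Eb/Bb: root Eb is the submediant; major triad there is VI64.
Bb: root Bb is the mediant; major triad there is III.
F: major triad on F = scale degree 7 → VII.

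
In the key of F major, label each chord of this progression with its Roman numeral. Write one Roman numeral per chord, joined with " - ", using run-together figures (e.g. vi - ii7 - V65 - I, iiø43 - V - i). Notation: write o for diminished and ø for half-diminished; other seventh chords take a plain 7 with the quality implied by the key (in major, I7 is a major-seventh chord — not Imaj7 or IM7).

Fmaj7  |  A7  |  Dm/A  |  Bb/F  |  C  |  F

I7 - V7/vi - vi64 - IV64 - V - I

Fmaj7 has root F, degree 1 in F major, so I7.
A7: a dominant seventh chord on A, the applied dominant of vi → V7/vi.
Dm/A: minor triad on D = scale degree 6 → vi64.
Bb/F: root Bb is the subdominant; major triad there is IV64.
C: root C is the dominant; major triad there is V.
F: root F is the tonic; major triad there is I.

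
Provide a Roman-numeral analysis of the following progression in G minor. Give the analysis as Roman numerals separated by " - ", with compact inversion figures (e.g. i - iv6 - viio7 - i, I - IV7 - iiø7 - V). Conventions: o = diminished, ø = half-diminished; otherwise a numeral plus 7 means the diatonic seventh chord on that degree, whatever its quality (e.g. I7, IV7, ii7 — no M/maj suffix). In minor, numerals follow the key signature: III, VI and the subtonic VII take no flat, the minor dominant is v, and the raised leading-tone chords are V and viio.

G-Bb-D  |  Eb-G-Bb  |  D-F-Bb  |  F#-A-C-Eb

G-Bb-D: root G is the tonic; minor triad there is i.
Eb-G-Bb has root Eb, degree 6 in G minor, so VI.
D-F-Bb: root Bb is the mediant; major triad there is III6.
F#-A-C-Eb: fully diminished seventh chord on F# = scale degree 7 → viio7.

i - VI - III6 - viio7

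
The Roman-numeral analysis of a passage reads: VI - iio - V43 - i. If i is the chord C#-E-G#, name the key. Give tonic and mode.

C# minor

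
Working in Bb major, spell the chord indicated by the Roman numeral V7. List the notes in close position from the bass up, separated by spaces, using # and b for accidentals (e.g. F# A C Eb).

F A C Eb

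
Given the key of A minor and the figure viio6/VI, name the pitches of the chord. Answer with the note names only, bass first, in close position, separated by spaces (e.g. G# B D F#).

G Bb E

viio6/VI is a secondary leading-tone chord. The target VI is F in A minor; the applied chord is rooted a semitone below, on E.
Building a diminished triad on E gives E-G-Bb.
With the 6 figure the chord is in first inversion; from the bass G upward in close position it reads G-Bb-E.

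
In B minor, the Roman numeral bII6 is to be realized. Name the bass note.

E

bII in B minor has root C; the chord is C-E-G.
The figure 6 means first inversion — the third is in the bass.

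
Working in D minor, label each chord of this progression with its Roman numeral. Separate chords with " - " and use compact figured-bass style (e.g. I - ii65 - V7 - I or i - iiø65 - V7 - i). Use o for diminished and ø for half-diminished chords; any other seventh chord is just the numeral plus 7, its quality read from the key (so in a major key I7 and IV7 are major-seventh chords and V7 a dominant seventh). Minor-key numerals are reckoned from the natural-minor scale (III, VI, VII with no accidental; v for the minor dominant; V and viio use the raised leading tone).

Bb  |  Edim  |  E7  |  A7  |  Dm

Bb: major triad on Bb = scale degree 6 → VI.
Edim has root E, degree 2 in D minor, so iio.
E7: chromatic; E is V of V, so V7/V.
A7: root A is the dominant; dominant seventh chord there is V7.
Dm has root D, degree 1 in D minor, so i.

VI - iio - V7/V - V7 - i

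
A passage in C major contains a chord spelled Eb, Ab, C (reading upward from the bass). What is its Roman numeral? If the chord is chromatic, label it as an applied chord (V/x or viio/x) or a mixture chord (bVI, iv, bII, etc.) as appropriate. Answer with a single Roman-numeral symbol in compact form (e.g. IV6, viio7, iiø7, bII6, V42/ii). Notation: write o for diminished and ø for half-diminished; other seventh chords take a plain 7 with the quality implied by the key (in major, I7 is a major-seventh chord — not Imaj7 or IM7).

The pitches Ab-C-Eb form a major triad rooted on Ab.
Ab is the lowered sixth degree of C major (diatonic 6 would be A). This is a major triad on the lowered sixth degree, borrowed from the parallel minor.
With Eb in the bass the chord is in second inversion, so the figured bass is 64.

bVI64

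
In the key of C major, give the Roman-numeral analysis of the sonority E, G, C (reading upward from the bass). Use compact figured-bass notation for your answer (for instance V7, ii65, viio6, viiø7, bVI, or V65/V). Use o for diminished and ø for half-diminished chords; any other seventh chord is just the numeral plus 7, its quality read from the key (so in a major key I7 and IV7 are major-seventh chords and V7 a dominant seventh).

Stacked in thirds the chord is C-E-G: a major triad on C.
In C major, C is the tonic; the diatonic major triad there is I.
With E in the bass the chord is in first inversion, so the figured bass is 6.

I6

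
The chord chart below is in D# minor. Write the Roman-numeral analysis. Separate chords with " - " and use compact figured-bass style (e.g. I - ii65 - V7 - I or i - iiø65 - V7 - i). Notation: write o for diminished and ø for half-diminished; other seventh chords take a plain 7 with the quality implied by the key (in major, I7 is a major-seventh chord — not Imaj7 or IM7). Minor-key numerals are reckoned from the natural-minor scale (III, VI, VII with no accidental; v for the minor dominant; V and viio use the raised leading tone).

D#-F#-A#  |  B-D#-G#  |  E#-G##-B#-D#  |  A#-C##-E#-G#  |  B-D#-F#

i - iv6 - V7/V - V7 - VI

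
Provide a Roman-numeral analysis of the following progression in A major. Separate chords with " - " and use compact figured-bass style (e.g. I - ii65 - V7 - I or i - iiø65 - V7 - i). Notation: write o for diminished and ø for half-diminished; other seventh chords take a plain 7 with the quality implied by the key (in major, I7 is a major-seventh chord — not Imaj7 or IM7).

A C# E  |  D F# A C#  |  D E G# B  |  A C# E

A-C#-E: root A is the tonic; major triad there is I.
D-F#-A-C#: root D is the subdominant; major seventh chord there is IV7.
D-E-G#-B: dominant seventh chord on E = scale degree 5 → V42.
A-C#-E: root A is the tonic; major triad there is I.

I - IV7 - V42 - I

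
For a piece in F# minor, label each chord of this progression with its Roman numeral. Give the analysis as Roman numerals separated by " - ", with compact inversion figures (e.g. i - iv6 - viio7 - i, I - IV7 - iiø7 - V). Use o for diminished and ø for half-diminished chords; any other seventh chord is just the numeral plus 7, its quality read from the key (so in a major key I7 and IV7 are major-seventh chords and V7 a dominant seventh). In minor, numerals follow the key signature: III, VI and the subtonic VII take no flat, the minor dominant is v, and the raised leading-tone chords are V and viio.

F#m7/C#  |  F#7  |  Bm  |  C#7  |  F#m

i43 - V7/iv - iv - V7 - i

F#m7/C#: minor seventh chord on F# = scale degree 1 → i43.
F#7: chromatic; F# is V of iv, so V7/iv.
Bm has root B, degree 4 in F# minor, so iv.
C#7 has root C#, degree 5 in F# minor, so V7.
F#m: root F# is the tonic; minor triad there is i.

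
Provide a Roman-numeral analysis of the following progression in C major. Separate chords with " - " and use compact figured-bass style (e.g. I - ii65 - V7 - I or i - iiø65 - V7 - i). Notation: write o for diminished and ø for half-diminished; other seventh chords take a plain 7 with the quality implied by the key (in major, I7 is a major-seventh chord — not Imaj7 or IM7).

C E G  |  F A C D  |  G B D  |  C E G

I - ii65 - V - I

C-E-G: root C is the tonic; major triad there is I.
F-A-C-D has root D, degree 2 in C major, so ii65.
G-B-D has root G, degree 5 in C major, so V.
C-E-G: major triad on C = scale degree 1 → I.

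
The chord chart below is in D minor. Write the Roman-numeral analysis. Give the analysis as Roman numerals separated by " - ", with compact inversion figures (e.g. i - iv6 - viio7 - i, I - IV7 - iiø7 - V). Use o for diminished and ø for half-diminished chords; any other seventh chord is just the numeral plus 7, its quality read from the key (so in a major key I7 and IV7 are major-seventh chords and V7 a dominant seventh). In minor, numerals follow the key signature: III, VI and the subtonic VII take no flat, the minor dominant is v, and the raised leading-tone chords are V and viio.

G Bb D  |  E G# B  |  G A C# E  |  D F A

iv - V/V - V42 - i

G-Bb-D: root G is the subdominant; minor triad there is iv.
E-G#-B is the secondary dominant of V (major triad on E): V/V.
G-A-C#-E: dominant seventh chord on A = scale degree 5 → V42.
D-F-A has root D, degree 1 in D minor, so i.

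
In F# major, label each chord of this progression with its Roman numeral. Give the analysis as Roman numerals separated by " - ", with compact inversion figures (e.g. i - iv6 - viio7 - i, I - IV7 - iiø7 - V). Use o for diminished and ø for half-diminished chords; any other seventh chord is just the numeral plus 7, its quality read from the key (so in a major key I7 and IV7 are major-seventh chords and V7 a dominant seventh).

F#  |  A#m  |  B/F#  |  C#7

I - iii - IV64 - V7

F#: major triad on F# = scale degree 1 → I.
A#m has root A#, degree 3 in F# major, so iii.
B/F#: major triad on B = scale degree 4 → IV64.
C#7: root C# is the dominant; dominant seventh chord there is V7.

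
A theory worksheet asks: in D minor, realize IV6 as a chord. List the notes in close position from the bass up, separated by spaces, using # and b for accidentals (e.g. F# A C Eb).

B D G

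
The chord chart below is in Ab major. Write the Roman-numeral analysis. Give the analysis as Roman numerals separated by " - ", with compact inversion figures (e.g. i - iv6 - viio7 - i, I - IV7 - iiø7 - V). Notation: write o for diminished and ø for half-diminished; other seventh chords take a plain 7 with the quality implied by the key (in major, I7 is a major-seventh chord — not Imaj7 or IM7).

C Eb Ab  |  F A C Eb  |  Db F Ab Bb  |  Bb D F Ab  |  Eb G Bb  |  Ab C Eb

C-Eb-Ab has root Ab, degree 1 in Ab major, so I6.
F-A-C-Eb: a dominant seventh chord on F, the applied dominant of ii → V7/ii.
Db-F-Ab-Bb: root Bb is the supertonic; minor seventh chord there is ii65.
Bb-D-F-Ab: chromatic; Bb is V of V, so V7/V.
Eb-G-Bb: root Eb is the dominant; major triad there is V.
Ab-C-Eb: root Ab is the tonic; major triad there is I.

I6 - V7/ii - ii65 - V7/V - V - I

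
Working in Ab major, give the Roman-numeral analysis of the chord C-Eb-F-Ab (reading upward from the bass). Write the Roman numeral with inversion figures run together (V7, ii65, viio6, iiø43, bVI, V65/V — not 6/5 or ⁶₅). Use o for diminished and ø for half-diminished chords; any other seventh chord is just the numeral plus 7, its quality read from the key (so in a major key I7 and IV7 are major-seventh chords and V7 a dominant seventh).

vi43

Stacked in thirds the chord is F-Ab-C-Eb: a minor seventh chord on F.
In Ab major, F is the submediant; the diatonic minor seventh chord there is vi7.
With C in the bass the chord is in second inversion, so the figured bass is 43.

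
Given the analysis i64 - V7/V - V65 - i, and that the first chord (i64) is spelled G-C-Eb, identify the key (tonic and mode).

The chord Cm/G is a minor triad rooted on C; its label is i64.
If C is scale degree 1 and the mode makes that degree carry a minor triad, the tonic is C and the mode is minor.

C minor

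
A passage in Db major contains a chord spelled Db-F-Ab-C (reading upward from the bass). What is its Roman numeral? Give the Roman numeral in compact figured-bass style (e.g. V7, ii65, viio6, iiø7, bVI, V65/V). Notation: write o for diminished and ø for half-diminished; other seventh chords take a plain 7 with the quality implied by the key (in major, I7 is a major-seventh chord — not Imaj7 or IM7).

I7

The pitches Db-F-Ab-C form a major seventh chord rooted on Db.
In Db major, Db is the tonic; the diatonic major seventh chord there is I7.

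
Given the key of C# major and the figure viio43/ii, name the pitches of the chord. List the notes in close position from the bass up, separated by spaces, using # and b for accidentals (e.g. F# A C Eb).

viio43/ii is a secondary leading-tone chord. The target ii is D# in C# major; the applied chord is rooted a semitone below, on C##.
Building a fully diminished seventh chord on C## gives C##-E#-G#-B.
With the 43 figure the chord is in second inversion; from the bass G# upward in close position it reads G#-B-C##-E#.

G# B C## E#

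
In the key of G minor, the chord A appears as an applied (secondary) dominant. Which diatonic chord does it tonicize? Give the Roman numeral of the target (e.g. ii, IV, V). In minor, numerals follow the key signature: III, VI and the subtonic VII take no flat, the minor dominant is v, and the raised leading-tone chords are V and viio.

The chord is a major triad on A.
A dominant resolves down a perfect fifth: A → D. In G minor, D is scale degree 5, i.e. V.

V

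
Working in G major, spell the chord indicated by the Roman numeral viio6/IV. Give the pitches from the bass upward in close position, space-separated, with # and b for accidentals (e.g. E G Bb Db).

D F B

viio6/IV is a secondary leading-tone chord. The target IV is C in G major; the applied chord is rooted a semitone below, on B.
Building a diminished triad on B gives B-D-F.
The figured bass 6 indicates first inversion, placing the third (D) in the bass: D-F-B.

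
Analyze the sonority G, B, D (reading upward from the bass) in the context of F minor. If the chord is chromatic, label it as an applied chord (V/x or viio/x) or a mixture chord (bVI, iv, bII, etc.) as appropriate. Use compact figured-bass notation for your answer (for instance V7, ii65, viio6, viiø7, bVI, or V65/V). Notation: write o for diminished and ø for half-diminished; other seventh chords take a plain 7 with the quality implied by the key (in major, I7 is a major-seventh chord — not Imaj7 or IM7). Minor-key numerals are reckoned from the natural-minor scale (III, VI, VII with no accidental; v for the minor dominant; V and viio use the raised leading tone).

V/V

Stacked in thirds the chord is G-B-D: a major triad on G.
G is not a diatonic chord root with this quality in F minor, but it lies a perfect fifth above C (V), so the chord functions as an applied dominant of V.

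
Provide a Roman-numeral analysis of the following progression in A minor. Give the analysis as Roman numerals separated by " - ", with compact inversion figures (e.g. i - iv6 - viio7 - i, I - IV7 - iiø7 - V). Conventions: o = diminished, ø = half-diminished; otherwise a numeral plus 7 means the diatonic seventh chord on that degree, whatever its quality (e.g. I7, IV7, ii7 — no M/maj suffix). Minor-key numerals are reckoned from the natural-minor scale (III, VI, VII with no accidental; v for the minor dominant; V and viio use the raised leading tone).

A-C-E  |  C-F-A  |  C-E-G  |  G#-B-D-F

A-C-E: minor triad on A = scale degree 1 → i.
C-F-A: root F is the submediant; major triad there is VI64.
C-E-G: major triad on C = scale degree 3 → III.
G#-B-D-F has root G#, degree 7 in A minor, so viio7.

i - VI64 - III - viio7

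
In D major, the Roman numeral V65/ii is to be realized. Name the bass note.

D#

The applied chord V65/ii is rooted on B: B-D#-F#-A.
The figure 65 means first inversion — the third is in the bass.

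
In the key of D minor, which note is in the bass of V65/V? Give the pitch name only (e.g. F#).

The applied chord V65/V is rooted on E: E-G#-B-D.
The figure 65 means first inversion — the third is in the bass.

G#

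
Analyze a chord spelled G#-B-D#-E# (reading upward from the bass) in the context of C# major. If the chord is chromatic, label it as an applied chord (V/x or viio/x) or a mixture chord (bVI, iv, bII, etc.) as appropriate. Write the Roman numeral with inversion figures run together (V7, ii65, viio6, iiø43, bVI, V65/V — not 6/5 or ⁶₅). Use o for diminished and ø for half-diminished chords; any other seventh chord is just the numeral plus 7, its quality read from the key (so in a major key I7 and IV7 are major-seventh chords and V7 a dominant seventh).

viiø65/IV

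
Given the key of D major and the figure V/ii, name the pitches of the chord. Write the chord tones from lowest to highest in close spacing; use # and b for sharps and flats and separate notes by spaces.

B D# F#

The slash means an applied dominant: we want the dominant of ii. In D major, ii is E minor, and its dominant is built on B.
Building a major triad on B gives B-D#-F#.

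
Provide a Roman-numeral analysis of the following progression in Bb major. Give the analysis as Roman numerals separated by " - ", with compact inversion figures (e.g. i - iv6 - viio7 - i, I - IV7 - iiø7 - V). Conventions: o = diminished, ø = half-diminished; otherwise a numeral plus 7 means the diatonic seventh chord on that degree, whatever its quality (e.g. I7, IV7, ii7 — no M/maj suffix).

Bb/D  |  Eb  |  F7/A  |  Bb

Bb/D: major triad on Bb = scale degree 1 → I6.
Eb: major triad on Eb = scale degree 4 → IV.
F7/A: dominant seventh chord on F = scale degree 5 → V65.
Bb has root Bb, degree 1 in Bb major, so I.

I6 - IV - V65 - I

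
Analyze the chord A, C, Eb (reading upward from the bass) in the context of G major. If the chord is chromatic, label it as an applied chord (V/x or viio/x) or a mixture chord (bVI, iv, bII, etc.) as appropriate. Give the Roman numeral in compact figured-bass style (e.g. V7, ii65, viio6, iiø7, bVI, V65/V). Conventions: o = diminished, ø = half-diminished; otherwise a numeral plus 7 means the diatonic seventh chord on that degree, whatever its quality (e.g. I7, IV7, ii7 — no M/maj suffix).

iio

The pitches A-C-Eb form a diminished triad rooted on A.
A is the second degree of G major. This is the diminished supertonic triad, borrowed from the parallel minor.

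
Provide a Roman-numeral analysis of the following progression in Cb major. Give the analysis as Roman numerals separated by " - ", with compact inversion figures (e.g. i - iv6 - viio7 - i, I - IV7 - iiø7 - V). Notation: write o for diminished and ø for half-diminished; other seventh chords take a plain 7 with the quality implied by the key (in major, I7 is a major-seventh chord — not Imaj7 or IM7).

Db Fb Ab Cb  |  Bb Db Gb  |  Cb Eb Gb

ii7 - V6 - I

Db-Fb-Ab-Cb: root Db is the supertonic; minor seventh chord there is ii7.
Bb-Db-Gb has root Gb, degree 5 in Cb major, so V6.
Cb-Eb-Gb has root Cb, degree 1 in Cb major, so I.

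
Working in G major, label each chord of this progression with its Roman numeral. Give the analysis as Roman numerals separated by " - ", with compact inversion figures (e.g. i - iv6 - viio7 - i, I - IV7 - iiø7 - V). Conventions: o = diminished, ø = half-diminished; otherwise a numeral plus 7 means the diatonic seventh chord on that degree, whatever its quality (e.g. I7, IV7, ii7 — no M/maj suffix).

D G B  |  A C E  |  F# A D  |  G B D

I64 - ii - V6 - I

D-G-B: root G is the tonic; major triad there is I64.
A-C-E has root A, degree 2 in G major, so ii.
F#-A-D has root D, degree 5 in G major, so V6.
G-B-D: root G is the tonic; major triad there is I.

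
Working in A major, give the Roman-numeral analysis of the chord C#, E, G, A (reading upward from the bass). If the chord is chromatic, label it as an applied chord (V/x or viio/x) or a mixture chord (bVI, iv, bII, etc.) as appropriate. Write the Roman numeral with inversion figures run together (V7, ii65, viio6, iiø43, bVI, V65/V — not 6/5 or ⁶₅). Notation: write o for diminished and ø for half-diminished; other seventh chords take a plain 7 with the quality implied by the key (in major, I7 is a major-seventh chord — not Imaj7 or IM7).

Stacked in thirds the chord is A-C#-E-G: a dominant seventh chord on A.
A is not a diatonic chord root with this quality in A major, but it lies a perfect fifth above D (IV), so the chord functions as an applied dominant of IV.
With C# in the bass the chord is in first inversion, so the figured bass is 65.

V65/IV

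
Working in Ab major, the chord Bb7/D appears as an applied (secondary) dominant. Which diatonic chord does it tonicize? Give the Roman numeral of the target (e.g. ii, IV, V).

The chord is a dominant seventh chord on Bb.
A dominant resolves down a perfect fifth: Bb → Eb. In Ab major, Eb is scale degree 5, i.e. V.

V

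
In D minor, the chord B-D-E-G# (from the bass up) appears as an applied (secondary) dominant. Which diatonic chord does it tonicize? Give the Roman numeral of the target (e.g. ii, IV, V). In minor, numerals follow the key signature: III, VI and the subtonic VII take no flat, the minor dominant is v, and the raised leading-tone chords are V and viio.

V

The chord is a dominant seventh chord on E.
A dominant resolves down a perfect fifth: E → A. In D minor, A is scale degree 5, i.e. V.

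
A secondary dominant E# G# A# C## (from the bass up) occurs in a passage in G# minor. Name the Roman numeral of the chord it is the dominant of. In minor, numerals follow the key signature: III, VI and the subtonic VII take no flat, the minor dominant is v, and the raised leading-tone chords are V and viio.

The chord is a dominant seventh chord on A#.
A dominant resolves down a perfect fifth: A# → D#. In G# minor, D# is scale degree 5, i.e. V.

V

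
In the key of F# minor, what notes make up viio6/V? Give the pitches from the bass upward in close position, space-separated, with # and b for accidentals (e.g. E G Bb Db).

The slash marks an applied leading-tone chord: viio of V. In F# minor, V is C#, so the leading tone to it is B#, a half step below.
Building a diminished triad on B# gives B#-D#-F#.
The figured bass 6 indicates first inversion, placing the third (D#) in the bass: D#-F#-B#.

D# F# B#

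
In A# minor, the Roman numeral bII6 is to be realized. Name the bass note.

bII in A# minor has root B; the chord is B-D#-F#.
The figure 6 means first inversion — the third is in the bass.

D#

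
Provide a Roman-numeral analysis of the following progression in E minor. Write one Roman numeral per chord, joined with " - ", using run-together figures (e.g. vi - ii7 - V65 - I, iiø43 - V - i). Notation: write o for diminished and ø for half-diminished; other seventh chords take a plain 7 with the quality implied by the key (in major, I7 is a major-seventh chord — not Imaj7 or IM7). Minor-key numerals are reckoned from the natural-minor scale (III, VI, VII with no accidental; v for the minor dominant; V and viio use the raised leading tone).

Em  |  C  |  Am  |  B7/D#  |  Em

Em has root E, degree 1 in E minor, so i.
C: root C is the submediant; major triad there is VI.
Am: minor triad on A = scale degree 4 → iv.
B7/D#: root B is the dominant; dominant seventh chord there is V65.
Em: minor triad on E = scale degree 1 → i.

i - VI - iv - V65 - i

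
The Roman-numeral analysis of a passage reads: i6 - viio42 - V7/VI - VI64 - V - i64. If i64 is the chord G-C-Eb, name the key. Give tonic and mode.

The anchor chord is a minor triad on C, labeled i64.
If C is scale degree 1 and the mode makes that degree carry a minor triad, the tonic is C and the mode is minor.

C minor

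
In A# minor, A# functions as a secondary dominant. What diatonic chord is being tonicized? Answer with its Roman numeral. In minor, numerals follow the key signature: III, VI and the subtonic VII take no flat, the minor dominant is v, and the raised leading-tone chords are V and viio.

iv

The chord is a major triad on A#.
A dominant resolves down a perfect fifth: A# → D#. In A# minor, D# is scale degree 4, i.e. iv.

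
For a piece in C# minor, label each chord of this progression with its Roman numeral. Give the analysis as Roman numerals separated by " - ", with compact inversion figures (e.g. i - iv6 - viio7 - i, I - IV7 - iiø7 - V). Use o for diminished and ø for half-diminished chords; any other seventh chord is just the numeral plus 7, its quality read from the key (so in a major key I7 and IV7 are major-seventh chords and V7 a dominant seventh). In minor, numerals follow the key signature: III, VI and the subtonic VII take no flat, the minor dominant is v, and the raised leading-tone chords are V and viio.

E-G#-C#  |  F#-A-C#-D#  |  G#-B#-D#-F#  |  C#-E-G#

E-G#-C#: minor triad on C# = scale degree 1 → i6.
F#-A-C#-D#: root D# is the supertonic; half-diminished seventh chord there is iiø65.
G#-B#-D#-F# has root G#, degree 5 in C# minor, so V7.
C#-E-G#: root C# is the tonic; minor triad there is i.

i6 - iiø65 - V7 - i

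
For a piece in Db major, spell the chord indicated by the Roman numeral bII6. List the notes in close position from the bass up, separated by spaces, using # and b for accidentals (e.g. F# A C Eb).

Gb Bbb Ebb

Scale degree 2 in Db major is Eb; lowering it a half step gives Ebb. bII6 is the Neapolitan sixth — a major triad on the lowered second degree, here in its customary first inversion.
So the chord is Ebb-Gb-Bbb.
The figured bass 6 indicates first inversion, placing the third (Gb) in the bass: Gb-Bbb-Ebb.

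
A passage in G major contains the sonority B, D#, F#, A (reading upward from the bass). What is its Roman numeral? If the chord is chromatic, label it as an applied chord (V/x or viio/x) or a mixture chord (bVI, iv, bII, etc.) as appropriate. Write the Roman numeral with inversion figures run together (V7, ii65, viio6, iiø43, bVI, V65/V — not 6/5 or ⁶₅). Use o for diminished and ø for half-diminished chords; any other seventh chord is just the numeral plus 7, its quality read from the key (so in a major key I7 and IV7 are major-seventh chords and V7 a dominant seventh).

V7/vi

The pitches B-D#-F#-A form a dominant seventh chord rooted on B.
B is not a diatonic chord root with this quality in G major, but it lies a perfect fifth above E (vi), so the chord functions as an applied dominant of vi.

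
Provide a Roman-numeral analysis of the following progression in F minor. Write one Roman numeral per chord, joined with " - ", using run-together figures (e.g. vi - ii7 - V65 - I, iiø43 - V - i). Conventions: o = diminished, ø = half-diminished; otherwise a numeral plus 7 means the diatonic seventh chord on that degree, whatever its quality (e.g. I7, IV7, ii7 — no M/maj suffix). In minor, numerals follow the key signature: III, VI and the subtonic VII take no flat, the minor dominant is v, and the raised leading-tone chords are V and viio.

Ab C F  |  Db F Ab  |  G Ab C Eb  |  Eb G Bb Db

i6 - VI - III42 - VII7

Ab-C-F: minor triad on F = scale degree 1 → i6.
Db-F-Ab: root Db is the submediant; major triad there is VI.
G-Ab-C-Eb: major seventh chord on Ab = scale degree 3 → III42.
Eb-G-Bb-Db: dominant seventh chord on Eb = scale degree 7 → VII7.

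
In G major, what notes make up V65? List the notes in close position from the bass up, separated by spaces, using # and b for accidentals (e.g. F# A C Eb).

F# A C D

In G major, scale degree 5 is D, and the diatonic chord built there is a dominant seventh chord.
Stacking thirds from D gives D-F#-A-C.
The figured bass 65 indicates first inversion, placing the third (F#) in the bass: F#-A-C-D.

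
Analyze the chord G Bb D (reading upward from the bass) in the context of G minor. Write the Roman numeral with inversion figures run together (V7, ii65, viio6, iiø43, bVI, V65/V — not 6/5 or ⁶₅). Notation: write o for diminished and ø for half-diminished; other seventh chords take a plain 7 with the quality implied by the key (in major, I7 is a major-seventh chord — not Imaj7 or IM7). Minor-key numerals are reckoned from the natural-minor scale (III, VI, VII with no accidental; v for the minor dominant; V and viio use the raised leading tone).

The pitches G-Bb-D form a minor triad rooted on G.
G is scale degree 1 in G minor, and a minor triad on that degree is written i.

i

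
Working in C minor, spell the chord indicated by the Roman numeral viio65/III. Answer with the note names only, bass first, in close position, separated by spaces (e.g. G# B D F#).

The slash marks an applied leading-tone chord: viio of III. In C minor, III is Eb, so the leading tone to it is D, a half step below.
Building a fully diminished seventh chord on D gives D-F-Ab-Cb.
The figured bass 65 indicates first inversion, placing the third (F) in the bass: F-Ab-Cb-D.

F Ab Cb D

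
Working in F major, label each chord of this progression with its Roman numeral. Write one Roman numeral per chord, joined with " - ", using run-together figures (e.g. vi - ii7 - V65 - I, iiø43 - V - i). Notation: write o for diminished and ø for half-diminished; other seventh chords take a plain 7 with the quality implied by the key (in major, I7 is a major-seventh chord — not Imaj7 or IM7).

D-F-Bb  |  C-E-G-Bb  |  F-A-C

IV6 - V7 - I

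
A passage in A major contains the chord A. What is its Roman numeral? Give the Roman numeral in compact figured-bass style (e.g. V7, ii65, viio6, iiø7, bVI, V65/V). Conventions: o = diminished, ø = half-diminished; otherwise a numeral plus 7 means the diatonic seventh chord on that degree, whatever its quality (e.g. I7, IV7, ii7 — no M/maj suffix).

Stacked in thirds the chord is A-C#-E: a major triad on A.
In A major, A is the tonic; the diatonic major triad there is I.

I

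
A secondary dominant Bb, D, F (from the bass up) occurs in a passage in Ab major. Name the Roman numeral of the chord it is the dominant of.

The chord is a major triad on Bb.
A dominant resolves down a perfect fifth: Bb → Eb. In Ab major, Eb is scale degree 5, i.e. V.

V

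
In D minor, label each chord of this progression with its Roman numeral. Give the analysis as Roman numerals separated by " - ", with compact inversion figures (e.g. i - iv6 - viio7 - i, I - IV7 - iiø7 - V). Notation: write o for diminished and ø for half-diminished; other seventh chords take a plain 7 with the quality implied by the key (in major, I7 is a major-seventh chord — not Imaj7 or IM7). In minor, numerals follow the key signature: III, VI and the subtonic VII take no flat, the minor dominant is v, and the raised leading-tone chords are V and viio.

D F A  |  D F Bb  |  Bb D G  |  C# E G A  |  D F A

i - VI6 - iv6 - V65 - i

D-F-A: root D is the tonic; minor triad there is i.
D-F-Bb: major triad on Bb = scale degree 6 → VI6.
Bb-D-G has root G, degree 4 in D minor, so iv6.
C#-E-G-A has root A, degree 5 in D minor, so V65.
D-F-A: root D is the tonic; minor triad there is i.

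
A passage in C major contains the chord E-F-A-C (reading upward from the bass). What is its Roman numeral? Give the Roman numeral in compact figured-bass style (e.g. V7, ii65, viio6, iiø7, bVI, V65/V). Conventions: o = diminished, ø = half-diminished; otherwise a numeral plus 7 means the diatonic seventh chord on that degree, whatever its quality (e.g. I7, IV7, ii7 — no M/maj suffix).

IV42

The pitches F-A-C-E form a major seventh chord rooted on F.
F is scale degree 4 in C major, and a major seventh chord on that degree is written IV7.
With E in the bass the chord is in third inversion, so the figured bass is 42.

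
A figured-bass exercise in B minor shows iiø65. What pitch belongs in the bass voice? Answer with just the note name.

E

iiø in B minor has root C#; the chord is C#-E-G-B.
The figure 65 means first inversion — the third is in the bass.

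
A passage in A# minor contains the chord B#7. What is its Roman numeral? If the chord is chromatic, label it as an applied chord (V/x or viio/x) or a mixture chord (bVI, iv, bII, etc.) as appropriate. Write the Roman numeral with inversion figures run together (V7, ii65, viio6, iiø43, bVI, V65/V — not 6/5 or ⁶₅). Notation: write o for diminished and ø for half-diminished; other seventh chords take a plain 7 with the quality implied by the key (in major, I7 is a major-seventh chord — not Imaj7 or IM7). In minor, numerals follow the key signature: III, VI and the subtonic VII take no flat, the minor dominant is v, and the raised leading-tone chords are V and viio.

The pitches B#-D##-F##-A# form a dominant seventh chord rooted on B#.
B# is not a diatonic chord root with this quality in A# minor, but it lies a perfect fifth above E# (V), so the chord functions as an applied dominant of V.

V7/V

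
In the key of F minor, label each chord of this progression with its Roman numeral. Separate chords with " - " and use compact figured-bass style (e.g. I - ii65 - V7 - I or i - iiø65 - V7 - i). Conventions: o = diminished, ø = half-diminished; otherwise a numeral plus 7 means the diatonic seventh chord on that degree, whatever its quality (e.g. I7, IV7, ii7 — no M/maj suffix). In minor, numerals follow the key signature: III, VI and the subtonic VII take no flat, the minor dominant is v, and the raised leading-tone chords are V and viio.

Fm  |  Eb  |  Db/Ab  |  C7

Fm has root F, degree 1 in F minor, so i.
Eb has root Eb, degree 7 in F minor, so VII.
Db/Ab: major triad on Db = scale degree 6 → VI64.
C7: dominant seventh chord on C = scale degree 5 → V7.

i - VII - VI64 - V7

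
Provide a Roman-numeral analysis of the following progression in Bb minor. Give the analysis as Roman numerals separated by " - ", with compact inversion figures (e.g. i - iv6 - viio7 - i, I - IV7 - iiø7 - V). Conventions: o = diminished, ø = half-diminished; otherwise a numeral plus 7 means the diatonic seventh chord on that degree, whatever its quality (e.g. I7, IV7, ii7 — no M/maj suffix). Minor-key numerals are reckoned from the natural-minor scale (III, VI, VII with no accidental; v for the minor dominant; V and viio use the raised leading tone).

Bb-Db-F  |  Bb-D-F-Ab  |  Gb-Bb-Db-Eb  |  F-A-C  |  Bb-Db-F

i - V7/iv - iv65 - V - i

Bb-Db-F: root Bb is the tonic; minor triad there is i.
Bb-D-F-Ab is the secondary dominant of iv (dominant seventh chord on Bb): V7/iv.
Gb-Bb-Db-Eb: minor seventh chord on Eb = scale degree 4 → iv65.
F-A-C has root F, degree 5 in Bb minor, so V.
Bb-Db-F has root Bb, degree 1 in Bb minor, so i.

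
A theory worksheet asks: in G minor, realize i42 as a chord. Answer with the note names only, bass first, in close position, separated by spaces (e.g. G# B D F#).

F G Bb D

In G minor, scale degree 1 is G, and the diatonic chord built there is a minor seventh chord.
Stacking thirds from G gives G-Bb-D-F.
The figured bass 42 indicates third inversion, placing the seventh (F) in the bass: F-G-Bb-D.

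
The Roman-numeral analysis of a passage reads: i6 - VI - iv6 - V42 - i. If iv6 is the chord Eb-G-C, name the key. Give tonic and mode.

G minor

The chord Cm/Eb is a minor triad rooted on C; its label is iv6.
iv6 on C implies C is the subdominant; that puts the tonic at G, and the lowercase numeral fits minor mode.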